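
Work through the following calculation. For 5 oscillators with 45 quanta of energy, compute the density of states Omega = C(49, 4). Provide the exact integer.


Step 1: Use binomial coefficient C(49, 4)
Step 2: Numerator = 49! / 45!
Step 3: Denominator = 4!
Step 4: Omega = 211876

211876


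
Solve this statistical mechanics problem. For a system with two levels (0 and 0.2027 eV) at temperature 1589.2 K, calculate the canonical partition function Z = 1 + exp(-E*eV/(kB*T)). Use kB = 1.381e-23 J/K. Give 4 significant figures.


Step 1: Compute beta*E = E*eV/(kB*T) = 0.2027*1.602e-19/(1.381e-23*1589.2) = 1.48
Step 2: exp(-beta*E) = exp(-1.48) = 0.2277
Step 3: Z = 1 + 0.2277 = 1.228

1.228


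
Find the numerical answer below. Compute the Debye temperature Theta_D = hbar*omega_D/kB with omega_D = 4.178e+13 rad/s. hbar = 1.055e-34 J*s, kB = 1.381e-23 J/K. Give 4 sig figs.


Step 1: hbar*omega_D = 1.055e-34 * 4.178e+13 = 4.408e-21 J
Step 2: Theta_D = 4.408e-21 / 1.381e-23
Step 3: Theta_D = 319.2 K

319.2


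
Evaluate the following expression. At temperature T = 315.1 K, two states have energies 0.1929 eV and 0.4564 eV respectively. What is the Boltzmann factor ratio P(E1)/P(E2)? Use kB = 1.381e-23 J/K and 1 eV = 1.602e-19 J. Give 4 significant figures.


Step 1: Compute energy difference dE = E1 - E2 = 0.1929 - 0.4564 = -0.2635 eV
Step 2: Convert to Joules: dE_J = -0.2635 * 1.602e-19 = -4.221e-20 J
Step 3: Compute exponent = -dE_J / (kB * T) = -(-4.221e-20) / (1.381e-23 * 315.1) = 9.701
Step 4: P(E1)/P(E2) = exp(9.701) = 1.633e+04

1.633e+04


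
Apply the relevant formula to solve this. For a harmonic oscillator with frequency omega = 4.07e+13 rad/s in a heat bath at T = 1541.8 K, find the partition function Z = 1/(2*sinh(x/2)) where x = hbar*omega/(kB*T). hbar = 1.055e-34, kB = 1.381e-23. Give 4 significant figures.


Step 1: Compute x = hbar*omega/(kB*T) = 1.055e-34*4.07e+13/(1.381e-23*1541.8) = 0.2017
Step 2: x/2 = 0.1008
Step 3: sinh(x/2) = 0.101
Step 4: Z = 1/(2*0.101) = 4.95

4.95


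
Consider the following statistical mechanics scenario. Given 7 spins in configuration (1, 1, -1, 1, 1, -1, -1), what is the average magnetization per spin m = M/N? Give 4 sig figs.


Step 1: Count up spins (+1): 4, down spins (-1): 3
Step 2: Total magnetization M = 4 - 3 = 1
Step 3: m = M/N = 1/7 = 0.1429

0.1429


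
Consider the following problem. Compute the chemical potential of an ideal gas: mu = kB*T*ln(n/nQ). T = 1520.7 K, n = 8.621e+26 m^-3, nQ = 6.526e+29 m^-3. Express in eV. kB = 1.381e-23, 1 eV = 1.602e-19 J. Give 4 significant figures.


Step 1: n/nQ = 8.621e+26/6.526e+29 = 0.001321
Step 2: ln(n/nQ) = -6.629
Step 3: mu = kB*T*ln(n/nQ) = 2.1e-20*-6.629 = -1.392e-19 J
Step 4: Convert to eV: -1.392e-19/1.602e-19 = -0.8691 eV

-0.8691


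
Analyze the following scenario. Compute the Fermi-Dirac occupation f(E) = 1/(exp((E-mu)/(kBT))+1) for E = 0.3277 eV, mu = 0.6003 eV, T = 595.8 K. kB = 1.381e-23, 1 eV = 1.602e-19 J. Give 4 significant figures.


Step 1: (E - mu) = 0.3277 - 0.6003 = -0.2726 eV
Step 2: Convert: (E-mu)*eV = -4.367e-20 J
Step 3: x = (E-mu)*eV/(kB*T) = -5.308
Step 4: f = 1/(exp(-5.308)+1) = 0.9951

0.9951


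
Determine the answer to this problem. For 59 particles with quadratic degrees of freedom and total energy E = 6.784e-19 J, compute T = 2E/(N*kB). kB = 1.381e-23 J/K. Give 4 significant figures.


Step 1: Numerator = 2*E = 2*6.784e-19 = 1.357e-18 J
Step 2: Denominator = N*kB = 59*1.381e-23 = 8.148e-22
Step 3: T = 1.357e-18 / 8.148e-22 = 1665 K

1665


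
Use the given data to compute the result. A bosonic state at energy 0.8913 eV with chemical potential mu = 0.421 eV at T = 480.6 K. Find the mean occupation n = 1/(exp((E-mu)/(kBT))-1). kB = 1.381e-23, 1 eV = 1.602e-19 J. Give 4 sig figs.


Step 1: (E - mu) = 0.4703 eV
Step 2: x = (E-mu)*eV/(kB*T) = 0.4703*1.602e-19/(1.381e-23*480.6) = 11.35
Step 3: exp(x) = 8.511e+04
Step 4: n = 1/(exp(x)-1) = 1.175e-05

1.175e-05


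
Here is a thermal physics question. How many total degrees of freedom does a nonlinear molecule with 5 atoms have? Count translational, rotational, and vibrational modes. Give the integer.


Step 1: Translational DOF = 3
Step 2: Rotational DOF (nonlinear) = 3
Step 3: Vibrational DOF = 3*5 - 6 = 9
Step 4: Total = 3 + 3 + 9 = 15

15


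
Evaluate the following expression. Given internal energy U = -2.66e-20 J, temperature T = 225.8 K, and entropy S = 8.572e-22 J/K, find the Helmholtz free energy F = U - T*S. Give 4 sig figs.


Step 1: T*S = 225.8 * 8.572e-22 = 1.936e-19 J
Step 2: F = U - T*S = -2.66e-20 - 1.936e-19
Step 3: F = -2.202e-19 J

-2.202e-19


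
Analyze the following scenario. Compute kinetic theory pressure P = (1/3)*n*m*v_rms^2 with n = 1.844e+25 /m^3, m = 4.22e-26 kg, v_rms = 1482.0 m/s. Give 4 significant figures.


Step 1: v_rms^2 = 1482.0^2 = 2.196e+06
Step 2: n*m = 1.844e+25*4.22e-26 = 0.7782
Step 3: P = (1/3)*0.7782*2.196e+06 = 5.697e+05 Pa

5.697e+05


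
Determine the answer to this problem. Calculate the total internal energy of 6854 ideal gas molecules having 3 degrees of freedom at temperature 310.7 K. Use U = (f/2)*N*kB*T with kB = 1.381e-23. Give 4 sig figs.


Step 1: f/2 = 3/2 = 1.5
Step 2: N*kB*T = 6854*1.381e-23*310.7 = 2.941e-17
Step 3: U = 1.5 * 2.941e-17 = 4.411e-17 J

4.411e-17


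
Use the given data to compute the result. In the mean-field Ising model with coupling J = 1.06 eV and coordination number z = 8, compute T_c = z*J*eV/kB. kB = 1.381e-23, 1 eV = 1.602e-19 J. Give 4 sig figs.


Step 1: z*J = 8*1.06 = 8.48 eV
Step 2: Convert to Joules: 8.48*1.602e-19 = 1.358e-18 J
Step 3: T_c = 1.358e-18 / 1.381e-23 = 9.837e+04 K

9.837e+04


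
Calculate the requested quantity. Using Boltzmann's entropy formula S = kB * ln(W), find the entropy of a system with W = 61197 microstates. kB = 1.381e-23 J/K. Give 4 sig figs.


Step 1: ln(W) = ln(61197) = 11.02
Step 2: S = kB * ln(W) = 1.381e-23 * 11.02
Step 3: S = 1.522e-22 J/K

1.522e-22


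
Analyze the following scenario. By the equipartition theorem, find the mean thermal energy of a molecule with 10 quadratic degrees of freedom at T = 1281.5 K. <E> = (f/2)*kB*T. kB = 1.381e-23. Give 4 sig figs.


Step 1: f/2 = 10/2 = 5
Step 2: kB*T = 1.381e-23 * 1281.5 = 1.77e-20
Step 3: <E> = 5 * 1.77e-20 = 8.849e-20 J

8.849e-20


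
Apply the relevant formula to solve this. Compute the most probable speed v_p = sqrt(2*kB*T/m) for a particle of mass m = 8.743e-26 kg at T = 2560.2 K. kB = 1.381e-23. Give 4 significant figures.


Step 1: Numerator = 2*kB*T = 2*1.381e-23*2560.2 = 7.071e-20
Step 2: Ratio = 7.071e-20 / 8.743e-26 = 8.088e+05
Step 3: v_p = sqrt(8.088e+05) = 899.3 m/s

899.3


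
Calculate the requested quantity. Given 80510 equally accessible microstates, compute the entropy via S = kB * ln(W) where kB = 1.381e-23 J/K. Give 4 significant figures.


Step 1: ln(W) = ln(80510) = 11.3
Step 2: S = kB * ln(W) = 1.381e-23 * 11.3
Step 3: S = 1.56e-22 J/K

1.56e-22


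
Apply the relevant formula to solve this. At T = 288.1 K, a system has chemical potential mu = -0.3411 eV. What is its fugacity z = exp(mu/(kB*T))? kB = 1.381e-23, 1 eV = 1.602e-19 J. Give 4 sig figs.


Step 1: Convert mu to Joules: -0.3411*1.602e-19 = -5.464e-20 J
Step 2: kB*T = 1.381e-23*288.1 = 3.979e-21 J
Step 3: mu/(kB*T) = -13.73
Step 4: z = exp(-13.73) = 1.085e-06

1.085e-06


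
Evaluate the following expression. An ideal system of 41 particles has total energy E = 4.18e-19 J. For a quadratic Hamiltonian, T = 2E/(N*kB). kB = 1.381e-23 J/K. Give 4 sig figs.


Step 1: Numerator = 2*E = 2*4.18e-19 = 8.36e-19 J
Step 2: Denominator = N*kB = 41*1.381e-23 = 5.662e-22
Step 3: T = 8.36e-19 / 5.662e-22 = 1476 K

1476


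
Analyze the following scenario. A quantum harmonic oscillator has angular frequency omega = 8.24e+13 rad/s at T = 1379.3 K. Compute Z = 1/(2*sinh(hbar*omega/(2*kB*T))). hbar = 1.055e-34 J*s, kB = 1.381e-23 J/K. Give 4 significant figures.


Step 1: Compute x = hbar*omega/(kB*T) = 1.055e-34*8.24e+13/(1.381e-23*1379.3) = 0.4564
Step 2: x/2 = 0.2282
Step 3: sinh(x/2) = 0.2302
Step 4: Z = 1/(2*0.2302) = 2.172

2.172


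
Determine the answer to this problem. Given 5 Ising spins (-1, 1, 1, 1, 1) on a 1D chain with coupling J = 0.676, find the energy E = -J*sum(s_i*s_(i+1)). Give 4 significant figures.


Step 1: Nearest-neighbor products: -1, 1, 1, 1
Step 2: Sum of products = 2
Step 3: E = -0.676 * 2 = -1.352

-1.352


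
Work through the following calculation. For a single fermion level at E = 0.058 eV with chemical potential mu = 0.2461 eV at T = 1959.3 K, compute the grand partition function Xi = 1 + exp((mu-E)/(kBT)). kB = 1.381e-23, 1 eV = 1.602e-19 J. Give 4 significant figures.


Step 1: (mu - E) = 0.2461 - 0.058 = 0.1881 eV
Step 2: x = (mu-E)*eV/(kB*T) = 0.1881*1.602e-19/(1.381e-23*1959.3) = 1.114
Step 3: exp(x) = 3.046
Step 4: Xi = 1 + 3.046 = 4.046

4.046


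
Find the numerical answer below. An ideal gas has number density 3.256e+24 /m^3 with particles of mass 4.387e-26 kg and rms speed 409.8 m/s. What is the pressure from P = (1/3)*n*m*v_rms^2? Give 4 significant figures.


Step 1: v_rms^2 = 409.8^2 = 1.679e+05
Step 2: n*m = 3.256e+24*4.387e-26 = 0.1428
Step 3: P = (1/3)*0.1428*1.679e+05 = 7996 Pa

7996


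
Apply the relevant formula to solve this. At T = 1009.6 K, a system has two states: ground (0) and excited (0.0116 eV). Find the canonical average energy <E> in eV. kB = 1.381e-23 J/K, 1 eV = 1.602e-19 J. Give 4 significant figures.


Step 1: beta*E = 0.0116*1.602e-19/(1.381e-23*1009.6) = 0.1333
Step 2: exp(-beta*E) = 0.8752
Step 3: <E> = 0.0116*0.8752/(1+0.8752) = 0.005414 eV

0.005414


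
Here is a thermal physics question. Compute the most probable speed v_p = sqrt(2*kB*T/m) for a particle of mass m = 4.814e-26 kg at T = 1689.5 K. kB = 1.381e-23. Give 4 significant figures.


Step 1: Numerator = 2*kB*T = 2*1.381e-23*1689.5 = 4.666e-20
Step 2: Ratio = 4.666e-20 / 4.814e-26 = 9.693e+05
Step 3: v_p = sqrt(9.693e+05) = 984.6 m/s

984.6


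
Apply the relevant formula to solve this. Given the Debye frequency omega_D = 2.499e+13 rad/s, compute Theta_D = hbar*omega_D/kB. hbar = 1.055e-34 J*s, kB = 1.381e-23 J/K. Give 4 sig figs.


Step 1: hbar*omega_D = 1.055e-34 * 2.499e+13 = 2.636e-21 J
Step 2: Theta_D = 2.636e-21 / 1.381e-23
Step 3: Theta_D = 190.9 K

190.9


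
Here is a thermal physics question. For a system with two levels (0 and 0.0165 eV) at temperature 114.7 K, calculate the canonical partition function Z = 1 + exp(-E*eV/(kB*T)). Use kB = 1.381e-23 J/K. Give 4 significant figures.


Step 1: Compute beta*E = E*eV/(kB*T) = 0.0165*1.602e-19/(1.381e-23*114.7) = 1.669
Step 2: exp(-beta*E) = exp(-1.669) = 0.1885
Step 3: Z = 1 + 0.1885 = 1.188

1.188


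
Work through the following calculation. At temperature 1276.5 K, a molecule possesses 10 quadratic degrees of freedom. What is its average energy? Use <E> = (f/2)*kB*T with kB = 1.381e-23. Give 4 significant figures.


Step 1: f/2 = 10/2 = 5
Step 2: kB*T = 1.381e-23 * 1276.5 = 1.763e-20
Step 3: <E> = 5 * 1.763e-20 = 8.814e-20 J

8.814e-20


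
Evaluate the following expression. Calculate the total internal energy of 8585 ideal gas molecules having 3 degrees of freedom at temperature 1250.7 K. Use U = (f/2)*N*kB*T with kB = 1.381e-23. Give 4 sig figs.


Step 1: f/2 = 3/2 = 1.5
Step 2: N*kB*T = 8585*1.381e-23*1250.7 = 1.483e-16
Step 3: U = 1.5 * 1.483e-16 = 2.224e-16 J

2.224e-16


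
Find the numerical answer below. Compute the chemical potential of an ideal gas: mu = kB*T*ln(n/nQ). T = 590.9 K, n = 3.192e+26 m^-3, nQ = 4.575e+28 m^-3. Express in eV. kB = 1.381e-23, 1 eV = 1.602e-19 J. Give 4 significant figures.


Step 1: n/nQ = 3.192e+26/4.575e+28 = 0.006977
Step 2: ln(n/nQ) = -4.965
Step 3: mu = kB*T*ln(n/nQ) = 8.16e-21*-4.965 = -4.052e-20 J
Step 4: Convert to eV: -4.052e-20/1.602e-19 = -0.2529 eV

-0.2529


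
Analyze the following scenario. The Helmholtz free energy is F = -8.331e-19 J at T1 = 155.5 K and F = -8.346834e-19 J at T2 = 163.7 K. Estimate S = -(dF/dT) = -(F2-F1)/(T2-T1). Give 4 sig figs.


Step 1: dF = F2 - F1 = -8.346834e-19 - (-8.331e-19) = -1.5834e-21 J
Step 2: dT = T2 - T1 = 163.7 - 155.5 = 8.2 K
Step 3: S = -dF/dT = -(-1.5834e-21)/8.2 = 1.931e-22 J/K

1.931e-22


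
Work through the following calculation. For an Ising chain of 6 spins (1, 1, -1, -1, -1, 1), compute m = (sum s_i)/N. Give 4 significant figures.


Step 1: Count up spins (+1): 3, down spins (-1): 3
Step 2: Total magnetization M = 3 - 3 = 0
Step 3: m = M/N = 0/6 = 0

0


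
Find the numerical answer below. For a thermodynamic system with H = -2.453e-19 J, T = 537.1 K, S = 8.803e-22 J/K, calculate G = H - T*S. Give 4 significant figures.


Step 1: T*S = 537.1 * 8.803e-22 = 4.728e-19 J
Step 2: G = H - T*S = -2.453e-19 - 4.728e-19
Step 3: G = -7.181e-19 J

-7.181e-19


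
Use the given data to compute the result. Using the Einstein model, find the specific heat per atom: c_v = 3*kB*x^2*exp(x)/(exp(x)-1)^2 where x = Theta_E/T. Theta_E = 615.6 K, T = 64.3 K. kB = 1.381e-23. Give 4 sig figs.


Step 1: x = Theta_E/T = 615.6/64.3 = 9.574
Step 2: x^2 = 91.66
Step 3: exp(x) = 1.438e+04
Step 4: c_v = 3*1.381e-23*91.66*1.438e+04/(1.438e+04-1)^2 = 2.64e-25

2.64e-25


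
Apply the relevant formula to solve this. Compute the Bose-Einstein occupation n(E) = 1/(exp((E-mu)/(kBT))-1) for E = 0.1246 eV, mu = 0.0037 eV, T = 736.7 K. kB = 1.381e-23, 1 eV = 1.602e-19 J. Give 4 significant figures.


Step 1: (E - mu) = 0.1209 eV
Step 2: x = (E-mu)*eV/(kB*T) = 0.1209*1.602e-19/(1.381e-23*736.7) = 1.904
Step 3: exp(x) = 6.711
Step 4: n = 1/(exp(x)-1) = 0.1751

0.1751


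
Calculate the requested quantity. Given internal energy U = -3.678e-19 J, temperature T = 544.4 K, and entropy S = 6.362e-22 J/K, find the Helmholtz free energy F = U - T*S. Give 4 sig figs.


Step 1: T*S = 544.4 * 6.362e-22 = 3.463e-19 J
Step 2: F = U - T*S = -3.678e-19 - 3.463e-19
Step 3: F = -7.141e-19 J

-7.141e-19


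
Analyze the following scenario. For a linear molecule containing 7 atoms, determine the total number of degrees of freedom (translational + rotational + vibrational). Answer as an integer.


Step 1: Translational DOF = 3
Step 2: Rotational DOF (linear) = 2
Step 3: Vibrational DOF = 3*7 - 5 = 16
Step 4: Total = 3 + 2 + 16 = 21

21


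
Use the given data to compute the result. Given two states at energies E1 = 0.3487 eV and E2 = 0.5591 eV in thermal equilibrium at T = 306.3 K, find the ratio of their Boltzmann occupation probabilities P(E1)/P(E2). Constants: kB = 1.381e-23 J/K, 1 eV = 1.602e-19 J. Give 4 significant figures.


Step 1: Compute energy difference dE = E1 - E2 = 0.3487 - 0.5591 = -0.2104 eV
Step 2: Convert to Joules: dE_J = -0.2104 * 1.602e-19 = -3.371e-20 J
Step 3: Compute exponent = -dE_J / (kB * T) = -(-3.371e-20) / (1.381e-23 * 306.3) = 7.968
Step 4: P(E1)/P(E2) = exp(7.968) = 2888

2888


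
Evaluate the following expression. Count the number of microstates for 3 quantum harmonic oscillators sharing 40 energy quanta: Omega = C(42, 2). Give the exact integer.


Step 1: Use binomial coefficient C(42, 2)
Step 2: Numerator = 42! / 40!
Step 3: Denominator = 2!
Step 4: Omega = 861

861


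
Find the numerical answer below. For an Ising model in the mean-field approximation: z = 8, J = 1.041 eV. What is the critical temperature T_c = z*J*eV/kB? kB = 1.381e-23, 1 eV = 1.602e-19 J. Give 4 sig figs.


Step 1: z*J = 8*1.041 = 8.328 eV
Step 2: Convert to Joules: 8.328*1.602e-19 = 1.334e-18 J
Step 3: T_c = 1.334e-18 / 1.381e-23 = 9.661e+04 K

9.661e+04


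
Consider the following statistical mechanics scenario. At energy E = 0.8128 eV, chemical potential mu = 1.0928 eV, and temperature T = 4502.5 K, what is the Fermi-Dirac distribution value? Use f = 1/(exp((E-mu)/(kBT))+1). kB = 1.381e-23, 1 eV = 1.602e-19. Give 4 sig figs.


Step 1: (E - mu) = 0.8128 - 1.0928 = -0.28 eV
Step 2: Convert: (E-mu)*eV = -4.486e-20 J
Step 3: x = (E-mu)*eV/(kB*T) = -0.7214
Step 4: f = 1/(exp(-0.7214)+1) = 0.6729

0.6729


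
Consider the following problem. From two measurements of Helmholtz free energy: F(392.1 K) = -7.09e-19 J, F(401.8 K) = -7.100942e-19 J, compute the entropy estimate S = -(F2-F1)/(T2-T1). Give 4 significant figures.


Step 1: dF = F2 - F1 = -7.100942e-19 - (-7.09e-19) = -1.0942e-21 J
Step 2: dT = T2 - T1 = 401.8 - 392.1 = 9.7 K
Step 3: S = -dF/dT = -(-1.0942e-21)/9.7 = 1.128e-22 J/K

1.128e-22


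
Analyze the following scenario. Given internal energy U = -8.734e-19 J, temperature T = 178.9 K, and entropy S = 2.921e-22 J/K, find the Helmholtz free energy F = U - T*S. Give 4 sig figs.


Step 1: T*S = 178.9 * 2.921e-22 = 5.226e-20 J
Step 2: F = U - T*S = -8.734e-19 - 5.226e-20
Step 3: F = -9.257e-19 J

-9.257e-19


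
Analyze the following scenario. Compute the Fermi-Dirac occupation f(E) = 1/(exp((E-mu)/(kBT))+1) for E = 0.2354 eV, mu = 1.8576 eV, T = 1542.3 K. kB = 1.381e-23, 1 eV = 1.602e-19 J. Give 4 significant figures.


Step 1: (E - mu) = 0.2354 - 1.8576 = -1.622 eV
Step 2: Convert: (E-mu)*eV = -2.599e-19 J
Step 3: x = (E-mu)*eV/(kB*T) = -12.2
Step 4: f = 1/(exp(-12.2)+1) = 1

1


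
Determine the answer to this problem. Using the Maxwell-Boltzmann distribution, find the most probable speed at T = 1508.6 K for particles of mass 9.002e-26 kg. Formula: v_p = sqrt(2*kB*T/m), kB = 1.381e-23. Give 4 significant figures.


Step 1: Numerator = 2*kB*T = 2*1.381e-23*1508.6 = 4.167e-20
Step 2: Ratio = 4.167e-20 / 9.002e-26 = 4.629e+05
Step 3: v_p = sqrt(4.629e+05) = 680.3 m/s

680.3


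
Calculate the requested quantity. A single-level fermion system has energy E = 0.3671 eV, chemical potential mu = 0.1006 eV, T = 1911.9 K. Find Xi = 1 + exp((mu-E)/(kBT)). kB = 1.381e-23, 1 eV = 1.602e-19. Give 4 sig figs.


Step 1: (mu - E) = 0.1006 - 0.3671 = -0.2665 eV
Step 2: x = (mu-E)*eV/(kB*T) = -0.2665*1.602e-19/(1.381e-23*1911.9) = -1.617
Step 3: exp(x) = 0.1985
Step 4: Xi = 1 + 0.1985 = 1.199

1.199


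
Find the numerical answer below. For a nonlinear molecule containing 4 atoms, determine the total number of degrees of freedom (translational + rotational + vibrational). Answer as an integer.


Step 1: Translational DOF = 3
Step 2: Rotational DOF (nonlinear) = 3
Step 3: Vibrational DOF = 3*4 - 6 = 6
Step 4: Total = 3 + 3 + 6 = 12

12


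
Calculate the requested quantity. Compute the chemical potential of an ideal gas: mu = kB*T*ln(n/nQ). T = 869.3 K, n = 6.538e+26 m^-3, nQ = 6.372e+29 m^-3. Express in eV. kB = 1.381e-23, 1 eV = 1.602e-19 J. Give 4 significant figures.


Step 1: n/nQ = 6.538e+26/6.372e+29 = 0.001026
Step 2: ln(n/nQ) = -6.882
Step 3: mu = kB*T*ln(n/nQ) = 1.201e-20*-6.882 = -8.262e-20 J
Step 4: Convert to eV: -8.262e-20/1.602e-19 = -0.5157 eV

-0.5157


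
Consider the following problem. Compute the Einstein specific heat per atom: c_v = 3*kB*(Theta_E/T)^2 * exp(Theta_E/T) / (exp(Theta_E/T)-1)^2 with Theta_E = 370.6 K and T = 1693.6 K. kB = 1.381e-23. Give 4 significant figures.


Step 1: x = Theta_E/T = 370.6/1693.6 = 0.2188
Step 2: x^2 = 0.04788
Step 3: exp(x) = 1.245
Step 4: c_v = 3*1.381e-23*0.04788*1.245/(1.245-1)^2 = 4.127e-23

4.127e-23


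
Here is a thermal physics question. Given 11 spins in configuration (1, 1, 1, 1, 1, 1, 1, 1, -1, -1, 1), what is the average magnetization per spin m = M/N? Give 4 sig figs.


Step 1: Count up spins (+1): 9, down spins (-1): 2
Step 2: Total magnetization M = 9 - 2 = 7
Step 3: m = M/N = 7/11 = 0.6364

0.6364


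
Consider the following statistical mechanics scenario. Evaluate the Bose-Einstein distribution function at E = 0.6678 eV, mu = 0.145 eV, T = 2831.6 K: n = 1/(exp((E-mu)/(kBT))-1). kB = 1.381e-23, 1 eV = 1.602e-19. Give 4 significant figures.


Step 1: (E - mu) = 0.5228 eV
Step 2: x = (E-mu)*eV/(kB*T) = 0.5228*1.602e-19/(1.381e-23*2831.6) = 2.142
Step 3: exp(x) = 8.514
Step 4: n = 1/(exp(x)-1) = 0.1331

0.1331


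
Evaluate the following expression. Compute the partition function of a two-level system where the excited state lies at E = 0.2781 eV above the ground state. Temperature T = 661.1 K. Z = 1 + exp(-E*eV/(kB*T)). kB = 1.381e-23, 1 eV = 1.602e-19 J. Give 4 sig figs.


Step 1: Compute beta*E = E*eV/(kB*T) = 0.2781*1.602e-19/(1.381e-23*661.1) = 4.88
Step 2: exp(-beta*E) = exp(-4.88) = 0.007598
Step 3: Z = 1 + 0.007598 = 1.008

1.008


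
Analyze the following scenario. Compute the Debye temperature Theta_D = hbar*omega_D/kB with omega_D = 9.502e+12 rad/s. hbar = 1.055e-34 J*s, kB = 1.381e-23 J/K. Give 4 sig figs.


Step 1: hbar*omega_D = 1.055e-34 * 9.502e+12 = 1.002e-21 J
Step 2: Theta_D = 1.002e-21 / 1.381e-23
Step 3: Theta_D = 72.59 K

72.59


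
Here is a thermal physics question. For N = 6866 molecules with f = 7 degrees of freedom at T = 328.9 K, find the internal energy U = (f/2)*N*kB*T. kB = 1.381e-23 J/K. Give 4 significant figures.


Step 1: f/2 = 7/2 = 3.5
Step 2: N*kB*T = 6866*1.381e-23*328.9 = 3.119e-17
Step 3: U = 3.5 * 3.119e-17 = 1.092e-16 J

1.092e-16


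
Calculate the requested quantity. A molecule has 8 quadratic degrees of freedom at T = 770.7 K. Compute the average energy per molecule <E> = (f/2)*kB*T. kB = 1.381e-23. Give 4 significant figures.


Step 1: f/2 = 8/2 = 4
Step 2: kB*T = 1.381e-23 * 770.7 = 1.064e-20
Step 3: <E> = 4 * 1.064e-20 = 4.257e-20 J

4.257e-20


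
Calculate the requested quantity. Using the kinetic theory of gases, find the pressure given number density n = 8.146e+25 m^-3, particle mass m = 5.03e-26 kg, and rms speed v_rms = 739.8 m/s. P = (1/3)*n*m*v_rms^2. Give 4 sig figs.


Step 1: v_rms^2 = 739.8^2 = 5.473e+05
Step 2: n*m = 8.146e+25*5.03e-26 = 4.097
Step 3: P = (1/3)*4.097*5.473e+05 = 7.475e+05 Pa

7.475e+05


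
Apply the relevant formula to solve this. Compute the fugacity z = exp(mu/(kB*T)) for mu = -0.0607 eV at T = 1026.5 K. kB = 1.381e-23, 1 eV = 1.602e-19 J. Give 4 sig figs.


Step 1: Convert mu to Joules: -0.0607*1.602e-19 = -9.724e-21 J
Step 2: kB*T = 1.381e-23*1026.5 = 1.418e-20 J
Step 3: mu/(kB*T) = -0.686
Step 4: z = exp(-0.686) = 0.5036

0.5036


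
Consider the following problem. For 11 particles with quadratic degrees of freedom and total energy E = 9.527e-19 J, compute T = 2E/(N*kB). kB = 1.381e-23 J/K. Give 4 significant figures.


Step 1: Numerator = 2*E = 2*9.527e-19 = 1.905e-18 J
Step 2: Denominator = N*kB = 11*1.381e-23 = 1.519e-22
Step 3: T = 1.905e-18 / 1.519e-22 = 1.254e+04 K

1.254e+04


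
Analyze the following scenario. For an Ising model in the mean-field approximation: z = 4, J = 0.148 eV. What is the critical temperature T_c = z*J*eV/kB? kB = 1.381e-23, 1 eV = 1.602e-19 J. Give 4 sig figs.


Step 1: z*J = 4*0.148 = 0.592 eV
Step 2: Convert to Joules: 0.592*1.602e-19 = 9.484e-20 J
Step 3: T_c = 9.484e-20 / 1.381e-23 = 6867 K

6867


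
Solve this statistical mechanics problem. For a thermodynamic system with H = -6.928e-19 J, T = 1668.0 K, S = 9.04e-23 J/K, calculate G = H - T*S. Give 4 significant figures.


Step 1: T*S = 1668.0 * 9.04e-23 = 1.508e-19 J
Step 2: G = H - T*S = -6.928e-19 - 1.508e-19
Step 3: G = -8.436e-19 J

-8.436e-19


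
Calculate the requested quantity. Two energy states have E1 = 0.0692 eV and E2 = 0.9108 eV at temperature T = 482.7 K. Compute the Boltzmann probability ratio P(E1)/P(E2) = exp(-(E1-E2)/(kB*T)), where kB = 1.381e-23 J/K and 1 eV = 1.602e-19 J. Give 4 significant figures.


Step 1: Compute energy difference dE = E1 - E2 = 0.0692 - 0.9108 = -0.8416 eV
Step 2: Convert to Joules: dE_J = -0.8416 * 1.602e-19 = -1.348e-19 J
Step 3: Compute exponent = -dE_J / (kB * T) = -(-1.348e-19) / (1.381e-23 * 482.7) = 20.23
Step 4: P(E1)/P(E2) = exp(20.23) = 6.078e+08

6.078e+08


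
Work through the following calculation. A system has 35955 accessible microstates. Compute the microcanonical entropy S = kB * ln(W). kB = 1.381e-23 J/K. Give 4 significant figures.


Step 1: ln(W) = ln(35955) = 10.49
Step 2: S = kB * ln(W) = 1.381e-23 * 10.49
Step 3: S = 1.449e-22 J/K

1.449e-22


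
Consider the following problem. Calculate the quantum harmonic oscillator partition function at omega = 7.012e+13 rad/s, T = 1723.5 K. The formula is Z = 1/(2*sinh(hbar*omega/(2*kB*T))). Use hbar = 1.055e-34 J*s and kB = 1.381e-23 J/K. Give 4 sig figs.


Step 1: Compute x = hbar*omega/(kB*T) = 1.055e-34*7.012e+13/(1.381e-23*1723.5) = 0.3108
Step 2: x/2 = 0.1554
Step 3: sinh(x/2) = 0.156
Step 4: Z = 1/(2*0.156) = 3.205

3.205


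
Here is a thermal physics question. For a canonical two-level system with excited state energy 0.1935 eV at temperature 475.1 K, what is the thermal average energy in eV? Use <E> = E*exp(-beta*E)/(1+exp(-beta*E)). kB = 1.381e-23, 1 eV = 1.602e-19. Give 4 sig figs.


Step 1: beta*E = 0.1935*1.602e-19/(1.381e-23*475.1) = 4.725
Step 2: exp(-beta*E) = 0.008874
Step 3: <E> = 0.1935*0.008874/(1+0.008874) = 0.001702 eV

0.001702


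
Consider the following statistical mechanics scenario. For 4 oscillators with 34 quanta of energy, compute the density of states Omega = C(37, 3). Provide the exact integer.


Step 1: Use binomial coefficient C(37, 3)
Step 2: Numerator = 37! / 34!
Step 3: Denominator = 3!
Step 4: Omega = 7770

7770


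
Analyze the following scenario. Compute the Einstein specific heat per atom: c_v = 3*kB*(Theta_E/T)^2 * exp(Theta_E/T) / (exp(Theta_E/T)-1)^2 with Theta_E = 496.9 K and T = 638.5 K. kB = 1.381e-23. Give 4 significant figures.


Step 1: x = Theta_E/T = 496.9/638.5 = 0.7782
Step 2: x^2 = 0.6056
Step 3: exp(x) = 2.178
Step 4: c_v = 3*1.381e-23*0.6056*2.178/(2.178-1)^2 = 3.94e-23

3.94e-23


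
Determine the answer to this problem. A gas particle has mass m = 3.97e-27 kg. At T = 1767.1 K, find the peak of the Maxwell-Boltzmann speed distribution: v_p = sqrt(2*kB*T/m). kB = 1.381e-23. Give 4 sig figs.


Step 1: Numerator = 2*kB*T = 2*1.381e-23*1767.1 = 4.881e-20
Step 2: Ratio = 4.881e-20 / 3.97e-27 = 1.229e+07
Step 3: v_p = sqrt(1.229e+07) = 3506 m/s

3506


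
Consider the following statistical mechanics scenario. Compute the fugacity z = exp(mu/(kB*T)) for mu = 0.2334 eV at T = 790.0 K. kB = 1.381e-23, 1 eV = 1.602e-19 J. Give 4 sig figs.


Step 1: Convert mu to Joules: 0.2334*1.602e-19 = 3.739e-20 J
Step 2: kB*T = 1.381e-23*790.0 = 1.091e-20 J
Step 3: mu/(kB*T) = 3.427
Step 4: z = exp(3.427) = 30.79

30.79


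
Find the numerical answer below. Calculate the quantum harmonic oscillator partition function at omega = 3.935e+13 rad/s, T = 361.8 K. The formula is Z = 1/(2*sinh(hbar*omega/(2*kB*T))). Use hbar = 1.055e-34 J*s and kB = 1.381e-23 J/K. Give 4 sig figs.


Step 1: Compute x = hbar*omega/(kB*T) = 1.055e-34*3.935e+13/(1.381e-23*361.8) = 0.8309
Step 2: x/2 = 0.4154
Step 3: sinh(x/2) = 0.4275
Step 4: Z = 1/(2*0.4275) = 1.17

1.17


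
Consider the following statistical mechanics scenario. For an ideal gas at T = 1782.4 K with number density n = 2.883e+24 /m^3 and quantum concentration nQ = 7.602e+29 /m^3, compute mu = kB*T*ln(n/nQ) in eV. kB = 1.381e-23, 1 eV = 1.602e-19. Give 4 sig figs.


Step 1: n/nQ = 2.883e+24/7.602e+29 = 3.792e-06
Step 2: ln(n/nQ) = -12.48
Step 3: mu = kB*T*ln(n/nQ) = 2.461e-20*-12.48 = -3.073e-19 J
Step 4: Convert to eV: -3.073e-19/1.602e-19 = -1.918 eV

-1.918


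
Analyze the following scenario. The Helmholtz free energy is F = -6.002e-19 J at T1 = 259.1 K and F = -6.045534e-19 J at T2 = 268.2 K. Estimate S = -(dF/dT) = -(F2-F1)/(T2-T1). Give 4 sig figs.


Step 1: dF = F2 - F1 = -6.045534e-19 - (-6.002e-19) = -4.3534e-21 J
Step 2: dT = T2 - T1 = 268.2 - 259.1 = 9.1 K
Step 3: S = -dF/dT = -(-4.3534e-21)/9.1 = 4.784e-22 J/K

4.784e-22


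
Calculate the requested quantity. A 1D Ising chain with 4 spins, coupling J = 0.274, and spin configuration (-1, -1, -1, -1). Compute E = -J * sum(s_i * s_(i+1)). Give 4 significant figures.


Step 1: Nearest-neighbor products: 1, 1, 1
Step 2: Sum of products = 3
Step 3: E = -0.274 * 3 = -0.822

-0.822


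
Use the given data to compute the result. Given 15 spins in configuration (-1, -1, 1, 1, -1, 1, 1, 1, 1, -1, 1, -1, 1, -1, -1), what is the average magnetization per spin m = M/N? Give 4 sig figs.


Step 1: Count up spins (+1): 8, down spins (-1): 7
Step 2: Total magnetization M = 8 - 7 = 1
Step 3: m = M/N = 1/15 = 0.06667

0.06667


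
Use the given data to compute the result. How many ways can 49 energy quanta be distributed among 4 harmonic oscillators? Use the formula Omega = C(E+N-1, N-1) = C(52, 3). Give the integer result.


Step 1: Use binomial coefficient C(52, 3)
Step 2: Numerator = 52! / 49!
Step 3: Denominator = 3!
Step 4: Omega = 22100

22100


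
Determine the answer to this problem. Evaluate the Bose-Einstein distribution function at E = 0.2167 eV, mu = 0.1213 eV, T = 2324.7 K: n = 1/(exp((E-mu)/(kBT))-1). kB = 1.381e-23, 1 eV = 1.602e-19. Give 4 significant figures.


Step 1: (E - mu) = 0.0954 eV
Step 2: x = (E-mu)*eV/(kB*T) = 0.0954*1.602e-19/(1.381e-23*2324.7) = 0.476
Step 3: exp(x) = 1.61
Step 4: n = 1/(exp(x)-1) = 1.64

1.64


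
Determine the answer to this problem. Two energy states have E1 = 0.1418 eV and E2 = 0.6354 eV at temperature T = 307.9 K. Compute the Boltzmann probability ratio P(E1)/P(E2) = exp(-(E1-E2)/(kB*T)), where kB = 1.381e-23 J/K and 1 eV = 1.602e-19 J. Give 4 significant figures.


Step 1: Compute energy difference dE = E1 - E2 = 0.1418 - 0.6354 = -0.4936 eV
Step 2: Convert to Joules: dE_J = -0.4936 * 1.602e-19 = -7.907e-20 J
Step 3: Compute exponent = -dE_J / (kB * T) = -(-7.907e-20) / (1.381e-23 * 307.9) = 18.6
Step 4: P(E1)/P(E2) = exp(18.6) = 1.192e+08

1.192e+08


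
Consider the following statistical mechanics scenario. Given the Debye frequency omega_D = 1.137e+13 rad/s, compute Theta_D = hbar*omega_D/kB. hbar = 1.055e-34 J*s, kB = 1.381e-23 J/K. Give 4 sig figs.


Step 1: hbar*omega_D = 1.055e-34 * 1.137e+13 = 1.2e-21 J
Step 2: Theta_D = 1.2e-21 / 1.381e-23
Step 3: Theta_D = 86.86 K

86.86


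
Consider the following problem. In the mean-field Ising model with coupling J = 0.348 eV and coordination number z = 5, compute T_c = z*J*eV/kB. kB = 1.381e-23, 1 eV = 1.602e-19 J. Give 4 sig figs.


Step 1: z*J = 5*0.348 = 1.74 eV
Step 2: Convert to Joules: 1.74*1.602e-19 = 2.787e-19 J
Step 3: T_c = 2.787e-19 / 1.381e-23 = 2.018e+04 K

2.018e+04


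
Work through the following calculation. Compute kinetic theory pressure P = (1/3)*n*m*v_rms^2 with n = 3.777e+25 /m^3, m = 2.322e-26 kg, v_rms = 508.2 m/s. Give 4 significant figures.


Step 1: v_rms^2 = 508.2^2 = 2.583e+05
Step 2: n*m = 3.777e+25*2.322e-26 = 0.877
Step 3: P = (1/3)*0.877*2.583e+05 = 7.55e+04 Pa

7.55e+04


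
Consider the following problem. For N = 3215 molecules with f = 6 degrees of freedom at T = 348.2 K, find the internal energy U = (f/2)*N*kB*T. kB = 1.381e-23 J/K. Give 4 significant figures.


Step 1: f/2 = 6/2 = 3.0
Step 2: N*kB*T = 3215*1.381e-23*348.2 = 1.546e-17
Step 3: U = 3.0 * 1.546e-17 = 4.638e-17 J

4.638e-17


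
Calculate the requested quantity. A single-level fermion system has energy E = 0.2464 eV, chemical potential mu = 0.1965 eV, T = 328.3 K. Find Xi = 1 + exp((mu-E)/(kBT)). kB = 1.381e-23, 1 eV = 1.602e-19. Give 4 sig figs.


Step 1: (mu - E) = 0.1965 - 0.2464 = -0.0499 eV
Step 2: x = (mu-E)*eV/(kB*T) = -0.0499*1.602e-19/(1.381e-23*328.3) = -1.763
Step 3: exp(x) = 0.1715
Step 4: Xi = 1 + 0.1715 = 1.171

1.171


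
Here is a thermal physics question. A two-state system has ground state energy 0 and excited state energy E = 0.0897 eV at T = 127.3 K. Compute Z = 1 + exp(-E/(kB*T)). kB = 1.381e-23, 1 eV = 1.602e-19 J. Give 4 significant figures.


Step 1: Compute beta*E = E*eV/(kB*T) = 0.0897*1.602e-19/(1.381e-23*127.3) = 8.174
Step 2: exp(-beta*E) = exp(-8.174) = 0.0002819
Step 3: Z = 1 + 0.0002819 = 1

1


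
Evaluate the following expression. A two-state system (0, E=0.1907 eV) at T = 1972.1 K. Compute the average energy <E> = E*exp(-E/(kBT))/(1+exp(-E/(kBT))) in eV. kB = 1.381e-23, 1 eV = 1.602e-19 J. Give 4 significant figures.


Step 1: beta*E = 0.1907*1.602e-19/(1.381e-23*1972.1) = 1.122
Step 2: exp(-beta*E) = 0.3257
Step 3: <E> = 0.1907*0.3257/(1+0.3257) = 0.04685 eV

0.04685


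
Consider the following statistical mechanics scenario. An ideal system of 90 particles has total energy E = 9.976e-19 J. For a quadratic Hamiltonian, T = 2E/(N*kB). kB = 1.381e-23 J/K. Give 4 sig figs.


Step 1: Numerator = 2*E = 2*9.976e-19 = 1.995e-18 J
Step 2: Denominator = N*kB = 90*1.381e-23 = 1.243e-21
Step 3: T = 1.995e-18 / 1.243e-21 = 1605 K

1605


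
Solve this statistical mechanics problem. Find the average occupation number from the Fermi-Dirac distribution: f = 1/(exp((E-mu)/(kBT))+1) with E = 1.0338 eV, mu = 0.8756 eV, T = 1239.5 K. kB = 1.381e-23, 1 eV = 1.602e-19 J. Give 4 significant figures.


Step 1: (E - mu) = 1.0338 - 0.8756 = 0.1582 eV
Step 2: Convert: (E-mu)*eV = 2.534e-20 J
Step 3: x = (E-mu)*eV/(kB*T) = 1.481
Step 4: f = 1/(exp(1.481)+1) = 0.1853

0.1853


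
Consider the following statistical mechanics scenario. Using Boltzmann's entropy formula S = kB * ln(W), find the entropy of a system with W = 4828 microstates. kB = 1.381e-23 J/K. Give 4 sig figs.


Step 1: ln(W) = ln(4828) = 8.482
Step 2: S = kB * ln(W) = 1.381e-23 * 8.482
Step 3: S = 1.171e-22 J/K

1.171e-22


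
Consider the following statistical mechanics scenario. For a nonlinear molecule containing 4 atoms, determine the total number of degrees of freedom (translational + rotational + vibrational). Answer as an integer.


Step 1: Translational DOF = 3
Step 2: Rotational DOF (nonlinear) = 3
Step 3: Vibrational DOF = 3*4 - 6 = 6
Step 4: Total = 3 + 3 + 6 = 12

12


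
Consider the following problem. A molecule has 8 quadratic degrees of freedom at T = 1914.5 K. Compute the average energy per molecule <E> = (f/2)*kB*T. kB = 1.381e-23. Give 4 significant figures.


Step 1: f/2 = 8/2 = 4
Step 2: kB*T = 1.381e-23 * 1914.5 = 2.644e-20
Step 3: <E> = 4 * 2.644e-20 = 1.058e-19 J

1.058e-19


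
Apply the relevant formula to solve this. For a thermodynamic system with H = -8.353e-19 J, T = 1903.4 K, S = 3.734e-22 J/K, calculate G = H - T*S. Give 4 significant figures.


Step 1: T*S = 1903.4 * 3.734e-22 = 7.107e-19 J
Step 2: G = H - T*S = -8.353e-19 - 7.107e-19
Step 3: G = -1.546e-18 J

-1.546e-18


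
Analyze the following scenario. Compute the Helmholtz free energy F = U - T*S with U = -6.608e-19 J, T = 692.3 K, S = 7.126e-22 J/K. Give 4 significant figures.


Step 1: T*S = 692.3 * 7.126e-22 = 4.933e-19 J
Step 2: F = U - T*S = -6.608e-19 - 4.933e-19
Step 3: F = -1.154e-18 J

-1.154e-18


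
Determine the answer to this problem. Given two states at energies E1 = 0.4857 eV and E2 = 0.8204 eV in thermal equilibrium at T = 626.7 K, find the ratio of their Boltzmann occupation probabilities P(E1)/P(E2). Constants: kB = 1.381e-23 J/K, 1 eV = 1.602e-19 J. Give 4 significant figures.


Step 1: Compute energy difference dE = E1 - E2 = 0.4857 - 0.8204 = -0.3347 eV
Step 2: Convert to Joules: dE_J = -0.3347 * 1.602e-19 = -5.362e-20 J
Step 3: Compute exponent = -dE_J / (kB * T) = -(-5.362e-20) / (1.381e-23 * 626.7) = 6.195
Step 4: P(E1)/P(E2) = exp(6.195) = 490.5

490.5


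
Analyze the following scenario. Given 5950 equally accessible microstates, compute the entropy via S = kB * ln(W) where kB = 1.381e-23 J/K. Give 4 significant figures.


Step 1: ln(W) = ln(5950) = 8.691
Step 2: S = kB * ln(W) = 1.381e-23 * 8.691
Step 3: S = 1.2e-22 J/K

1.2e-22


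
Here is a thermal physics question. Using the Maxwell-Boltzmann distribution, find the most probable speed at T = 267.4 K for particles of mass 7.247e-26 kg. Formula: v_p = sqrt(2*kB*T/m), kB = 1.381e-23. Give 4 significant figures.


Step 1: Numerator = 2*kB*T = 2*1.381e-23*267.4 = 7.386e-21
Step 2: Ratio = 7.386e-21 / 7.247e-26 = 1.019e+05
Step 3: v_p = sqrt(1.019e+05) = 319.2 m/s

319.2


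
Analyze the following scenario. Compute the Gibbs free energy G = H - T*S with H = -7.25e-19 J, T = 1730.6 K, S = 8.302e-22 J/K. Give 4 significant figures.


Step 1: T*S = 1730.6 * 8.302e-22 = 1.437e-18 J
Step 2: G = H - T*S = -7.25e-19 - 1.437e-18
Step 3: G = -2.162e-18 J

-2.162e-18


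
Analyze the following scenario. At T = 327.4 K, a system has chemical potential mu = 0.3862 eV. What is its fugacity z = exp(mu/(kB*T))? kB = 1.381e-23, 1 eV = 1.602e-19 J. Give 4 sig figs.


Step 1: Convert mu to Joules: 0.3862*1.602e-19 = 6.187e-20 J
Step 2: kB*T = 1.381e-23*327.4 = 4.521e-21 J
Step 3: mu/(kB*T) = 13.68
Step 4: z = exp(13.68) = 8.765e+05

8.765e+05


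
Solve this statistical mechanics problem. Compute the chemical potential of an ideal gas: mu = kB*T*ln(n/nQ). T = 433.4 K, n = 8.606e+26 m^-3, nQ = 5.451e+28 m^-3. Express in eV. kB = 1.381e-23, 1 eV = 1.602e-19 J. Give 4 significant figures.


Step 1: n/nQ = 8.606e+26/5.451e+28 = 0.01579
Step 2: ln(n/nQ) = -4.149
Step 3: mu = kB*T*ln(n/nQ) = 5.985e-21*-4.149 = -2.483e-20 J
Step 4: Convert to eV: -2.483e-20/1.602e-19 = -0.155 eV

-0.155


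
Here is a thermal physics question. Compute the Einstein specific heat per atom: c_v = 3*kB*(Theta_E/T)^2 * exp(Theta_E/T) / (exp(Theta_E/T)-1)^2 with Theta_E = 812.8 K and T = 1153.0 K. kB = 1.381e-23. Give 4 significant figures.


Step 1: x = Theta_E/T = 812.8/1153.0 = 0.7049
Step 2: x^2 = 0.4969
Step 3: exp(x) = 2.024
Step 4: c_v = 3*1.381e-23*0.4969*2.024/(2.024-1)^2 = 3.976e-23

3.976e-23


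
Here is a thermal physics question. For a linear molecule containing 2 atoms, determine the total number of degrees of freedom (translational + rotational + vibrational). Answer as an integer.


Step 1: Translational DOF = 3
Step 2: Rotational DOF (linear) = 2
Step 3: Vibrational DOF = 3*2 - 5 = 1
Step 4: Total = 3 + 2 + 1 = 6

6


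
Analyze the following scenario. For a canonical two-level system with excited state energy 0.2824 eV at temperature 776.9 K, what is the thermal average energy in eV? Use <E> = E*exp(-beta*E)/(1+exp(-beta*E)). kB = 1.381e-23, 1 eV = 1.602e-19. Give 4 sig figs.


Step 1: beta*E = 0.2824*1.602e-19/(1.381e-23*776.9) = 4.217
Step 2: exp(-beta*E) = 0.01475
Step 3: <E> = 0.2824*0.01475/(1+0.01475) = 0.004104 eV

0.004104


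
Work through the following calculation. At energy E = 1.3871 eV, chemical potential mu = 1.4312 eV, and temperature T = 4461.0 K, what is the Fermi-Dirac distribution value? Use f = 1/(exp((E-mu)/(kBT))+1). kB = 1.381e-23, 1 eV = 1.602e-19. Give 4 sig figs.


Step 1: (E - mu) = 1.3871 - 1.4312 = -0.0441 eV
Step 2: Convert: (E-mu)*eV = -7.065e-21 J
Step 3: x = (E-mu)*eV/(kB*T) = -0.1147
Step 4: f = 1/(exp(-0.1147)+1) = 0.5286

0.5286


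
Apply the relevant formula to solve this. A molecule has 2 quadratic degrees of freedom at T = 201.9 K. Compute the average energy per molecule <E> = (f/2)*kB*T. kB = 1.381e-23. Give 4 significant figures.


Step 1: f/2 = 2/2 = 1
Step 2: kB*T = 1.381e-23 * 201.9 = 2.788e-21
Step 3: <E> = 1 * 2.788e-21 = 2.788e-21 J

2.788e-21


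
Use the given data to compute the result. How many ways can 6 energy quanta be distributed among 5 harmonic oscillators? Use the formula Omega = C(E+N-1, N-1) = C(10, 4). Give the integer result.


Step 1: Use binomial coefficient C(10, 4)
Step 2: Numerator = 10! / 6!
Step 3: Denominator = 4!
Step 4: Omega = 210

210


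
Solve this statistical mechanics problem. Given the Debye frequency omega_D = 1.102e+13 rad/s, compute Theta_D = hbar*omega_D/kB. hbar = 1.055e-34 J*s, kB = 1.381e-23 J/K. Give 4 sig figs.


Step 1: hbar*omega_D = 1.055e-34 * 1.102e+13 = 1.163e-21 J
Step 2: Theta_D = 1.163e-21 / 1.381e-23
Step 3: Theta_D = 84.19 K

84.19


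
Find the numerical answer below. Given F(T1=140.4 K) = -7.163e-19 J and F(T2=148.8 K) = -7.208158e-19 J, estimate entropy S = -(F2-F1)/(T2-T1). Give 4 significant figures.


Step 1: dF = F2 - F1 = -7.208158e-19 - (-7.163e-19) = -4.5158e-21 J
Step 2: dT = T2 - T1 = 148.8 - 140.4 = 8.4 K
Step 3: S = -dF/dT = -(-4.5158e-21)/8.4 = 5.376e-22 J/K

5.376e-22
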